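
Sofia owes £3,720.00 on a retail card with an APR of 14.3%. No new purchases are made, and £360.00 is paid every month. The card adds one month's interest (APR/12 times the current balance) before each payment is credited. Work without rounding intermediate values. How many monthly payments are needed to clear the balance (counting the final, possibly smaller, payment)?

12 payments

Monthly rate r = 14.3%/12 = 1.19167% = 0.0119167.
Recurrence: B ← B·(1+r) − £360.00.
Month 1: interest £44.33; balance after payment £3,404.33.
Month 2: interest £40.57; balance after payment £3,084.90.
Closed form: n = −ln(1 − rB₀/P)/ln(1+r) = −ln(0.87686)/ln(1.01192) ≈ 11.093, so the balance reaches zero during payment 12.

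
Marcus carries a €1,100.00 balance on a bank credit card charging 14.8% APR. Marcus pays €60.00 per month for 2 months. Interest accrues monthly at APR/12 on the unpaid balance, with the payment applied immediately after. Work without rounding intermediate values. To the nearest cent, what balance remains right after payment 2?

€1,006.56

Monthly rate r = 14.8%/12 = 1.23333% = 0.0123333.
Each month: B ← B·(1+r) − €60.00.
Month 1: interest €13.57; balance after payment €1,053.57.
Month 2: interest €12.99; balance after payment €1,006.56.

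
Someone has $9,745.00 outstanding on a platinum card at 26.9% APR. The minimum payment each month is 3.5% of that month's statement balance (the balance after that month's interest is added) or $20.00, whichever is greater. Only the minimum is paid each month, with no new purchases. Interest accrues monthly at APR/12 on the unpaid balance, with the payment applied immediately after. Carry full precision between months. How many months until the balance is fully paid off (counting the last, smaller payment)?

257 months

Monthly rate r = 26.9%/12 = 2.24167% = 0.0224167.
While 3.5% of the post-interest balance exceeds $20.00, each month B ← (B·(1+r))·(1 − 0.035), i.e. B shrinks by the factor (1+r)·0.965 = 0.98663.
This holds for months 1–213. Entering month 214 the balance is $554.43; 3.5% of the post-interest balance is now below $20.00, so the flat $20.00 minimum applies from here.
From month 214 a fixed $20.00 at rate r clears $554.43 in 44 more payments. Total: 213 + 44 = 257 months.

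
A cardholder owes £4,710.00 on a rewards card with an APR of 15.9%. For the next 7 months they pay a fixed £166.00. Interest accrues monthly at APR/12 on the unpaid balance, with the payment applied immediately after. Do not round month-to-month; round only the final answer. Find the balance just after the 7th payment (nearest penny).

£3,955.38

Monthly rate r = 15.9%/12 = 1.325% = 0.01325.
Each month: B ← B·(1+r) − £166.00.
Month 1: interest £62.41; balance after payment £4,606.41.
Month 2: interest £61.03; balance after payment £4,501.44.
Month 3: interest £59.64; balance after payment £4,395.09.
Month 4: interest £58.23; balance after payment £4,287.32.
Month 5: interest £56.81; balance after payment £4,178.13.
Month 6: interest £55.36; balance after payment £4,067.49.
Month 7: interest £53.89; balance after payment £3,955.38.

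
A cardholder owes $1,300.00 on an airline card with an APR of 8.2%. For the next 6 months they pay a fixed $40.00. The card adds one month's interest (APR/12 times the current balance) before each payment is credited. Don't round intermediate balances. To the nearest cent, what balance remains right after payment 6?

$1,110.08

Monthly rate r = 8.2%/12 = 0.683333% = 0.00683333.
Each month: B ← B·(1+r) − $40.00.
Month 1: interest $8.88; balance after payment $1,268.88.
Month 2: interest $8.67; balance after payment $1,237.55.
Month 3: interest $8.46; balance after payment $1,206.01.
Month 4: interest $8.24; balance after payment $1,174.25.
Month 5: interest $8.02; balance after payment $1,142.28.
Month 6: interest $7.81; balance after payment $1,110.08.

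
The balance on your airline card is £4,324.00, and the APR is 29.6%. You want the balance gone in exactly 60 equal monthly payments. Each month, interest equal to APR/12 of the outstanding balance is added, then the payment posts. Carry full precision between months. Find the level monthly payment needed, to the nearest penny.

Monthly rate r = 29.6%/12 = 2.46667% = 0.0246667.
Level-payment amortization: P = B₀·r / (1 − (1+r)^(−n)) = 4324.00·0.0246667 / (1 − 1.02467^(−60)).
Denominator 1 − (1+r)^(−60) = 0.768237326.
P = 106.659 / 0.768237326 ≈ 138.84.

£138.84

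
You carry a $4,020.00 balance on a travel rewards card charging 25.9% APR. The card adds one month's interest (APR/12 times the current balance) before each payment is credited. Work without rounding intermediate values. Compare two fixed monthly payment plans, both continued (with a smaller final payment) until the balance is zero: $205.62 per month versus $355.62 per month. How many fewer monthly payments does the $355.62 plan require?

12 fewer payments

Monthly rate r = 25.9%/12 = 2.15833% = 0.0215833.
At $205.62/mo: n = ⌈−ln(1 − rB₀/P)/ln(1+r)⌉ = 26 payments (last $138.02); total interest = total paid − $4,020.00 = $1,258.52.
At $355.62/mo: 14 payments (last $35.18); total interest $638.24.
Payments saved = 26 − 14 = 12.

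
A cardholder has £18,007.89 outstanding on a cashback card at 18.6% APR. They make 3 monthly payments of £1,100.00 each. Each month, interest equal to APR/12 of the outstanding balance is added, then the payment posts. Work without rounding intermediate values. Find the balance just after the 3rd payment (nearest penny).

£15,506.89

Monthly rate r = 18.6%/12 = 1.55% = 0.0155.
Each month: B ← B·(1+r) − £1,100.00.
Month 1: interest £279.12; balance after payment £17,187.01.
Month 2: interest £266.40; balance after payment £16,353.41.
Month 3: interest £253.48; balance after payment £15,506.89.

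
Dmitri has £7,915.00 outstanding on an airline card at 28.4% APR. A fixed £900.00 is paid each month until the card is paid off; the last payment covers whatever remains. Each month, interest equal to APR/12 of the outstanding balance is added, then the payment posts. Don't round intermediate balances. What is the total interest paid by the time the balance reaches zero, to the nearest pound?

Monthly rate r = 28.4%/12 = 2.36667% = 0.0236667.
Payoff takes n = ⌈−ln(1 − rB₀/P)/ln(1+r)⌉ = ⌈9.977⌉ = 10 payments; the last is £879.27.
Total paid = 9·£900.00 + £879.27 = £8,979.27.
Total interest = total paid − principal = £8,979.27 − £7,915.00 = £1,064.27.

£1,064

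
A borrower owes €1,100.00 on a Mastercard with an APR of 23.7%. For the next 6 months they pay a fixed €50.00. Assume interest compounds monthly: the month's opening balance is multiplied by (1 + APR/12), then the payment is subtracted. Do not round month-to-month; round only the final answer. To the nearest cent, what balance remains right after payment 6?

Monthly rate r = 23.7%/12 = 1.975% = 0.01975.
Each month: B ← B·(1+r) − €50.00.
Month 1: interest €21.73; balance after payment €1,071.72.
Month 2: interest €21.17; balance after payment €1,042.89.
Month 3: interest €20.60; balance after payment €1,013.49.
Month 4: interest €20.02; balance after payment €983.51.
Month 5: interest €19.42; balance after payment €952.93.
Month 6: interest €18.82; balance after payment €921.75.

€921.75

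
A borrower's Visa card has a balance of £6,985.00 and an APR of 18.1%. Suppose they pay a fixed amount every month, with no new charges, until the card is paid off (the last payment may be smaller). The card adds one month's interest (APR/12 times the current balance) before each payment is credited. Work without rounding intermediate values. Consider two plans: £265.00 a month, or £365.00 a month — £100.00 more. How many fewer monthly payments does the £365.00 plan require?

Monthly rate r = 18.1%/12 = 1.50833% = 0.0150833.
At £265.00/mo: n = ⌈−ln(1 − rB₀/P)/ln(1+r)⌉ = 34 payments (last £226.06); total interest = total paid − £6,985.00 = £1,986.06.
At £365.00/mo: 23 payments (last £274.42); total interest £1,319.42.
Payments saved = 34 − 23 = 11.

11 fewer payments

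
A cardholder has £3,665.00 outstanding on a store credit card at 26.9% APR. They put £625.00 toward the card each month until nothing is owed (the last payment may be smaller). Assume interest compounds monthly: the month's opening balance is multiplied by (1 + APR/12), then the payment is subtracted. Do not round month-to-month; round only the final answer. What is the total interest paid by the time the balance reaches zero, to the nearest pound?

Monthly rate r = 26.9%/12 = 2.24167% = 0.0224167.
Payoff takes n = ⌈−ln(1 − rB₀/P)/ln(1+r)⌉ = ⌈6.357⌉ = 7 payments; the last is £224.79.
Total paid = 6·£625.00 + £224.79 = £3,974.79.
Total interest = total paid − principal = £3,974.79 − £3,665.00 = £309.79.

£310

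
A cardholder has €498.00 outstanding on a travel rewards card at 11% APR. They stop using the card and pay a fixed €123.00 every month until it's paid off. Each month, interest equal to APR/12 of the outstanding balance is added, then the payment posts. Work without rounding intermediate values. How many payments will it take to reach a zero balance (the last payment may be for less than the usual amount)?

5 months

Monthly rate r = 11%/12 = 0.916667% = 0.00916667.
Recurrence: B ← B·(1+r) − €123.00.
Month 1: interest €4.57; balance after payment €379.56.
Month 2: interest €3.48; balance after payment €260.04.
Month 3: interest €2.38; balance after payment €139.43.
Month 4: interest €1.28; balance after payment €17.71.
Month 5: interest €0.16; balance after payment €0.00.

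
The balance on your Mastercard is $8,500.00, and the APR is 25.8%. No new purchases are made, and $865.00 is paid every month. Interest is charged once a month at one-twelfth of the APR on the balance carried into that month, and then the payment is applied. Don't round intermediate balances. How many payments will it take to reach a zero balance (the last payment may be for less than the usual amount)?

Monthly rate r = 25.8%/12 = 2.15% = 0.0215.
Recurrence: B ← B·(1+r) − $865.00.
Month 1: interest $182.75; balance after payment $7,817.75.
Month 2: interest $168.08; balance after payment $7,120.83.
Closed form: n = −ln(1 − rB₀/P)/ln(1+r) = −ln(0.78873)/ln(1.0215) ≈ 11.157, so the balance reaches zero during payment 12.

12 payments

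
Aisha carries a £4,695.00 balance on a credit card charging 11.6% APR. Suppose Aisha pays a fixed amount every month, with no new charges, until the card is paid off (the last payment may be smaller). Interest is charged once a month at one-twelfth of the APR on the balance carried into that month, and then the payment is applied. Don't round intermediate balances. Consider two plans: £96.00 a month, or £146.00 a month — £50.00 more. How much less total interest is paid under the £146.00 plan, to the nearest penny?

£737.27

Monthly rate r = 11.6%/12 = 0.966667% = 0.00966667.
At £96.00/mo: n = ⌈−ln(1 − rB₀/P)/ln(1+r)⌉ = 67 payments (last £51.65); total interest = total paid − £4,695.00 = £1,692.65.
At £146.00/mo: 39 payments (last £102.38); total interest £955.38.
Interest saved = £1,692.65 − £955.38 = £737.27.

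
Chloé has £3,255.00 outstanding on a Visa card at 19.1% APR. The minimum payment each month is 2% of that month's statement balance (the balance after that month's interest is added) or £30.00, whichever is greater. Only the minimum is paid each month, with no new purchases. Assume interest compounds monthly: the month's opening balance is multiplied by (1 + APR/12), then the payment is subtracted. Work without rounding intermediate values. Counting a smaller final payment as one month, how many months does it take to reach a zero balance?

277 months

Monthly rate r = 19.1%/12 = 1.59167% = 0.0159167.
While 2% of the post-interest balance exceeds £30.00, each month B ← (B·(1+r))·(1 − 0.02), i.e. B shrinks by the factor (1+r)·0.98 = 0.9956.
This holds for months 1–180. Entering month 181 the balance is £1,471.30; 2% of the post-interest balance is now below £30.00, so the flat £30.00 minimum applies from here.
From month 181 a fixed £30.00 at rate r clears £1,471.30 in 97 more payments. Total: 180 + 97 = 277 months.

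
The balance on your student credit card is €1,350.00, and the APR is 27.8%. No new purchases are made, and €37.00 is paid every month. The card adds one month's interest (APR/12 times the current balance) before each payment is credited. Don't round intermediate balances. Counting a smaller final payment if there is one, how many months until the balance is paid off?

82 months

Monthly rate r = 27.8%/12 = 2.31667% = 0.0231667.
Recurrence: B ← B·(1+r) − €37.00.
Month 1: interest €31.28; balance after payment €1,344.28.
Month 2: interest €31.14; balance after payment €1,338.42.
Closed form: n = −ln(1 − rB₀/P)/ln(1+r) = −ln(0.15473)/ln(1.02317) ≈ 81.479, so the balance reaches zero during payment 82.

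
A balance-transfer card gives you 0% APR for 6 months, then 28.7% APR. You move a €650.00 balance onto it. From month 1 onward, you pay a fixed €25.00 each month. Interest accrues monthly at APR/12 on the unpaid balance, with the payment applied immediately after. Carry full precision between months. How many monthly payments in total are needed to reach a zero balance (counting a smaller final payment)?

Promo months 1–6 at r₀ = 0%/12 = 0; months 7+ at r₁ = 28.7%/12 = 0.0239167.
After month 6 (no interest yet): B = €650.00 − 6·€25.00 = €500.00.
Then at r₁ with €25.00/mo: n₂ = −ln(1 − r₁·B/P)/ln(1+r₁) ≈ 27.53 → 28 more payments.

34 months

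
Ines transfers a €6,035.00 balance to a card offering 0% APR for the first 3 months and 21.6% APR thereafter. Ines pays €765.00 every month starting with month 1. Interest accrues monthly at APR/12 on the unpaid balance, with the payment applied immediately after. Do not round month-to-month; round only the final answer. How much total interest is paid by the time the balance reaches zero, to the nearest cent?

€210.96

Promo months 1–3 at r₀ = 0%/12 = 0; months 4+ at r₁ = 21.6%/12 = 0.018.
After month 3 (no interest yet): B = €6,035.00 − 3·€765.00 = €3,740.00.
Then at r₁ with €765.00/mo: n₂ = −ln(1 − r₁·B/P)/ln(1+r₁) ≈ 5.16 → 6 more payments.
Total paid = 8·€765.00 + €125.96 = €6,245.96; interest = €6,245.96 − €6,035.00 = €210.96.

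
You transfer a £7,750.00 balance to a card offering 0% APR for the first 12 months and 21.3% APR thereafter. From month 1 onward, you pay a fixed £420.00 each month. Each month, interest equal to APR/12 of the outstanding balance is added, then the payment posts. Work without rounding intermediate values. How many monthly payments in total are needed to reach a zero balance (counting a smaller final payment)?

19 payments

Promo months 1–12 at r₀ = 0%/12 = 0; months 13+ at r₁ = 21.3%/12 = 0.01775.
After month 12 (no interest yet): B = £7,750.00 − 12·£420.00 = £2,710.00.
Then at r₁ with £420.00/mo: n₂ = −ln(1 − r₁·B/P)/ln(1+r₁) ≈ 6.91 → 7 more payments.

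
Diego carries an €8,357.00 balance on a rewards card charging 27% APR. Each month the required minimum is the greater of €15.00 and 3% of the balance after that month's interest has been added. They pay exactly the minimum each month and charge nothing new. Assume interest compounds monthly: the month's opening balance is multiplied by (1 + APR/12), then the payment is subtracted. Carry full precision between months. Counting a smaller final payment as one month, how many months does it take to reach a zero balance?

406 months

Monthly rate r = 27%/12 = 2.25% = 0.0225.
While 3% of the post-interest balance exceeds €15.00, each month B ← (B·(1+r))·(1 − 0.03), i.e. B shrinks by the factor (1+r)·0.97 = 0.99182.
This holds for months 1–346. Entering month 347 the balance is €488.18; 3% of the post-interest balance is now below €15.00, so the flat €15.00 minimum applies from here.
From month 347 a fixed €15.00 at rate r clears €488.18 in 60 more payments. Total: 346 + 60 = 406 months.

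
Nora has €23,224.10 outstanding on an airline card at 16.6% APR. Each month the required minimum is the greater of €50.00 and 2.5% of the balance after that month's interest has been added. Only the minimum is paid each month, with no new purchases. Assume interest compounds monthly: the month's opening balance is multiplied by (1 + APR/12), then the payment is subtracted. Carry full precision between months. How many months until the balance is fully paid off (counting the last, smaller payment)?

271 months

Monthly rate r = 16.6%/12 = 1.38333% = 0.0138333.
While 2.5% of the post-interest balance exceeds €50.00, each month B ← (B·(1+r))·(1 − 0.025), i.e. B shrinks by the factor (1+r)·0.975 = 0.98849.
This holds for months 1–213. Entering month 214 the balance is €1,971.52; 2.5% of the post-interest balance is now below €50.00, so the flat €50.00 minimum applies from here.
From month 214 a fixed €50.00 at rate r clears €1,971.52 in 58 more payments. Total: 213 + 58 = 271 months.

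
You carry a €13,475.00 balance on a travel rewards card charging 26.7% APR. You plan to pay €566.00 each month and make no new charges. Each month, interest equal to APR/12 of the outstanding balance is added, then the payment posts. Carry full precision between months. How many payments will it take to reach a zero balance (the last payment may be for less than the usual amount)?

35 months

Monthly rate r = 26.7%/12 = 2.225% = 0.02225.
Recurrence: B ← B·(1+r) − €566.00.
Month 1: interest €299.82; balance after payment €13,208.82.
Month 2: interest €293.90; balance after payment €12,936.71.
Closed form: n = −ln(1 − rB₀/P)/ln(1+r) = −ln(0.47028)/ln(1.02225) ≈ 34.282, so the balance reaches zero during payment 35.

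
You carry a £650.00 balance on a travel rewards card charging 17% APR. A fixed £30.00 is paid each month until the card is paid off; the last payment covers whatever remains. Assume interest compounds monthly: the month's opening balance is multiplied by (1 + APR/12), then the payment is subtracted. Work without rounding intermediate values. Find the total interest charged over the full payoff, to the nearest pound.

£132

Monthly rate r = 17%/12 = 1.41667% = 0.0141667.
Payoff takes n = ⌈−ln(1 − rB₀/P)/ln(1+r)⌉ = ⌈26.064⌉ = 27 payments; the last is £1.92.
Total paid = 26·£30.00 + £1.92 = £781.92.
Total interest = total paid − principal = £781.92 − £650.00 = £131.92.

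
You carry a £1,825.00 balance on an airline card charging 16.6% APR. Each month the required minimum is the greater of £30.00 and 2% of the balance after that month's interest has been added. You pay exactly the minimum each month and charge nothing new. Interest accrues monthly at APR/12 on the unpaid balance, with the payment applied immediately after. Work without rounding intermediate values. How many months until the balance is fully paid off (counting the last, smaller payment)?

116 months

Monthly rate r = 16.6%/12 = 1.38333% = 0.0138333.
While 2% of the post-interest balance exceeds £30.00, each month B ← (B·(1+r))·(1 − 0.02), i.e. B shrinks by the factor (1+r)·0.98 = 0.99356.
This holds for months 1–33. Entering month 34 the balance is £1,474.42; 2% of the post-interest balance is now below £30.00, so the flat £30.00 minimum applies from here.
From month 34 a fixed £30.00 at rate r clears £1,474.42 in 83 more payments. Total: 33 + 83 = 116 months.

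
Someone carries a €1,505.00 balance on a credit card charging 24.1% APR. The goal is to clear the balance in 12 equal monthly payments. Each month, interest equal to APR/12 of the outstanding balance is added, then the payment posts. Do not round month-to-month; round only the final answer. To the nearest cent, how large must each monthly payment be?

Monthly rate r = 24.1%/12 = 2.00833% = 0.0200833.
Level-payment amortization: P = B₀·r / (1 − (1+r)^(−n)) = 1505.00·0.0200833 / (1 − 1.02008^(−12)).
Denominator 1 − (1+r)^(−12) = 0.212279447.
P = 30.2254 / 0.212279447 ≈ 142.39.

€142.39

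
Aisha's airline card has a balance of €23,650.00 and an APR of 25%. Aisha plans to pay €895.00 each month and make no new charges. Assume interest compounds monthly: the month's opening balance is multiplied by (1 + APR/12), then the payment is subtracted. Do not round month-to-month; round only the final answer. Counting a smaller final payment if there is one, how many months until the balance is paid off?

Monthly rate r = 25%/12 = 2.08333% = 0.0208333.
Recurrence: B ← B·(1+r) − €895.00.
Month 1: interest €492.71; balance after payment €23,247.71.
Month 2: interest €484.33; balance after payment €22,837.04.
Closed form: n = −ln(1 − rB₀/P)/ln(1+r) = −ln(0.44949)/ln(1.02083) ≈ 38.781, so the balance reaches zero during payment 39.

39 months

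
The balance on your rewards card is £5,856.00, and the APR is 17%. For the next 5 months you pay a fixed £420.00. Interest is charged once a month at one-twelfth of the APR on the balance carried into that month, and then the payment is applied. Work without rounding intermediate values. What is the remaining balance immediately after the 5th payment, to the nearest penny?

Monthly rate r = 17%/12 = 1.41667% = 0.0141667.
Each month: B ← B·(1+r) − £420.00.
Month 1: interest £82.96; balance after payment £5,518.96.
Month 2: interest £78.19; balance after payment £5,177.15.
Month 3: interest £73.34; balance after payment £4,830.49.
Month 4: interest £68.43; balance after payment £4,478.92.
Month 5: interest £63.45; balance after payment £4,122.37.

£4,122.37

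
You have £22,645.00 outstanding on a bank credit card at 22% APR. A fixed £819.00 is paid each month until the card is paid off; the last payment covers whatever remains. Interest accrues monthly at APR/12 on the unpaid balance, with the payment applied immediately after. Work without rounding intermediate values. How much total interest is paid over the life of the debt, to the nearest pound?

£9,231

Monthly rate r = 22%/12 = 1.83333% = 0.0183333.
Payoff takes n = ⌈−ln(1 − rB₀/P)/ln(1+r)⌉ = ⌈38.919⌉ = 39 payments; the last is £753.57.
Total paid = 38·£819.00 + £753.57 = £31,875.57.
Total interest = total paid − principal = £31,875.57 − £22,645.00 = £9,230.57.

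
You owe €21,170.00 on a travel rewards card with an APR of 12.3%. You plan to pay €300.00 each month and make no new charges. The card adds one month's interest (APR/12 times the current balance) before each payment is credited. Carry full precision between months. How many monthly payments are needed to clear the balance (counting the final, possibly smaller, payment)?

Monthly rate r = 12.3%/12 = 1.025% = 0.01025.
Recurrence: B ← B·(1+r) − €300.00.
Month 1: interest €216.99; balance after payment €21,086.99.
Month 2: interest €216.14; balance after payment €21,003.13.
Closed form: n = −ln(1 − rB₀/P)/ln(1+r) = −ln(0.27669)/ln(1.01025) ≈ 125.993, so the balance reaches zero during payment 126.

126 months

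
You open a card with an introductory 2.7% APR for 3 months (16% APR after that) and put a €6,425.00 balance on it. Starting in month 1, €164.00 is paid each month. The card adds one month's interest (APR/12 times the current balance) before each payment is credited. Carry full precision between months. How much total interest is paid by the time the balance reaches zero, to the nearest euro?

€2,303

Promo months 1–3 at r₀ = 2.7%/12 = 0.00225; months 4+ at r₁ = 16%/12 = 0.0133333.
After month 3: iterate B ← B·(1+r₀) − €164.00 for 3 months → €5,975.36.
Then at r₁ with €164.00/mo: n₂ = −ln(1 − r₁·B/P)/ln(1+r₁) ≈ 50.22 → 51 more payments.
Total paid = 53·€164.00 + €35.90 = €8,727.90; interest = €8,727.90 − €6,425.00 = €2,302.90.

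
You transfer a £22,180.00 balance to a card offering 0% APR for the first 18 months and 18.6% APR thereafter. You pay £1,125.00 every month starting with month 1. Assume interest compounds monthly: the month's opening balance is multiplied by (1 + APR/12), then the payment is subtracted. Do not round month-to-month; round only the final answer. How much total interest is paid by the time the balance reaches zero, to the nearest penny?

Promo months 1–18 at r₀ = 0%/12 = 0; months 19+ at r₁ = 18.6%/12 = 0.0155.
After month 18 (no interest yet): B = £22,180.00 − 18·£1,125.00 = £1,930.00.
Then at r₁ with £1,125.00/mo: n₂ = −ln(1 − r₁·B/P)/ln(1+r₁) ≈ 1.75 → 2 more payments.
Total paid = 19·£1,125.00 + £847.86 = £22,222.86; interest = £22,222.86 − £22,180.00 = £42.86.

£42.86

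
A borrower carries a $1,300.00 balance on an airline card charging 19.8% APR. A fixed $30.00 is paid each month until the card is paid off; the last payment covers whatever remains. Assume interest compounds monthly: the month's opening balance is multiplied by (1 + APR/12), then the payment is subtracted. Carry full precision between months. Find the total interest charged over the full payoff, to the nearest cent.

$1,001.13

Monthly rate r = 19.8%/12 = 1.65% = 0.0165.
Payoff takes n = ⌈−ln(1 − rB₀/P)/ln(1+r)⌉ = ⌈76.703⌉ = 77 payments; the last is $21.13.
Total paid = 76·$30.00 + $21.13 = $2,301.13.
Total interest = total paid − principal = $2,301.13 − $1,300.00 = $1,001.13.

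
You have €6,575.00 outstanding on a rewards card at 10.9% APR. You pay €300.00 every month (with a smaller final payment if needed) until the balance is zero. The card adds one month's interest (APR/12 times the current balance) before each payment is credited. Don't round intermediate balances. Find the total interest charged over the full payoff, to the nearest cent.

Monthly rate r = 10.9%/12 = 0.908333% = 0.00908333.
Payoff takes n = ⌈−ln(1 − rB₀/P)/ln(1+r)⌉ = ⌈24.550⌉ = 25 payments; the last is €165.35.
Total paid = 24·€300.00 + €165.35 = €7,365.35.
Total interest = total paid − principal = €7,365.35 − €6,575.00 = €790.35.

€790.35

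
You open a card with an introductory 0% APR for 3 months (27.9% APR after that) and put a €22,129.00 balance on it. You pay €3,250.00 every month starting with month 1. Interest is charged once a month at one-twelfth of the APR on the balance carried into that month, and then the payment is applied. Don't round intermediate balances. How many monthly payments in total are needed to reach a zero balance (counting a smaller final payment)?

Promo months 1–3 at r₀ = 0%/12 = 0; months 4+ at r₁ = 27.9%/12 = 0.02325.
After month 3 (no interest yet): B = €22,129.00 − 3·€3,250.00 = €12,379.00.
Then at r₁ with €3,250.00/mo: n₂ = −ln(1 − r₁·B/P)/ln(1+r₁) ≈ 4.03 → 5 more payments.

8 months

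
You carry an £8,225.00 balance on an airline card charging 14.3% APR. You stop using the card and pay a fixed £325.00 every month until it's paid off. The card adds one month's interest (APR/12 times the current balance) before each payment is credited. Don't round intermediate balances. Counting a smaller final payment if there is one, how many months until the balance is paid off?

31 months

Monthly rate r = 14.3%/12 = 1.19167% = 0.0119167.
Recurrence: B ← B·(1+r) − £325.00.
Month 1: interest £98.01; balance after payment £7,998.01.
Month 2: interest £95.31; balance after payment £7,768.32.
Closed form: n = −ln(1 − rB₀/P)/ln(1+r) = −ln(0.69842)/ln(1.01192) ≈ 30.300, so the balance reaches zero during payment 31.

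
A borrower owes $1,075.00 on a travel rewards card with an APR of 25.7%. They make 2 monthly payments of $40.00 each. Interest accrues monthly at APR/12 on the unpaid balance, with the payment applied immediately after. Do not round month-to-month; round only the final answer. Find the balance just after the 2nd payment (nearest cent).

$1,040.68

Monthly rate r = 25.7%/12 = 2.14167% = 0.0214167.
Each month: B ← B·(1+r) − $40.00.
Month 1: interest $23.02; balance after payment $1,058.02.
Month 2: interest $22.66; balance after payment $1,040.68.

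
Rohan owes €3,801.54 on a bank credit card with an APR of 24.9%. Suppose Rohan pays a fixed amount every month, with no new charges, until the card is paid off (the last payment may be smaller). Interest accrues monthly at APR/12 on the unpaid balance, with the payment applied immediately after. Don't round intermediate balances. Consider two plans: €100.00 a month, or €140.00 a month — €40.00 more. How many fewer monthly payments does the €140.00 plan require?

35 fewer payments

Monthly rate r = 24.9%/12 = 2.075% = 0.02075.
At €100.00/mo: n = ⌈−ln(1 − rB₀/P)/ln(1+r)⌉ = 76 payments (last €71.87); total interest = total paid − €3,801.54 = €3,770.33.
At €140.00/mo: 41 payments (last €50.29); total interest €1,848.75.
Payments saved = 76 − 41 = 35.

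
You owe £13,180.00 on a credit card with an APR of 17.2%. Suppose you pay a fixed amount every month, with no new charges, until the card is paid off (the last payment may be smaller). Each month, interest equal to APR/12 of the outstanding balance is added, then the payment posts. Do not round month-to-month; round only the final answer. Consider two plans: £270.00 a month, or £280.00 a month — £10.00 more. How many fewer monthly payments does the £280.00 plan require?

6 fewer payments

Monthly rate r = 17.2%/12 = 1.43333% = 0.0143333.
At £270.00/mo: n = ⌈−ln(1 − rB₀/P)/ln(1+r)⌉ = 85 payments (last £141.83); total interest = total paid − £13,180.00 = £9,641.83.
At £280.00/mo: 79 payments (last £254.26); total interest £8,914.26.
Payments saved = 85 − 79 = 6.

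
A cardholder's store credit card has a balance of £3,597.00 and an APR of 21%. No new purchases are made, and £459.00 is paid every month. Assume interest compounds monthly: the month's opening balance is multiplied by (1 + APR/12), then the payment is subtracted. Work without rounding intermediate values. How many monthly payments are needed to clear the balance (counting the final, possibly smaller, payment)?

Monthly rate r = 21%/12 = 1.75% = 0.0175.
Recurrence: B ← B·(1+r) − £459.00.
Month 1: interest £62.95; balance after payment £3,200.95.
Month 2: interest £56.02; balance after payment £2,797.96.
Closed form: n = −ln(1 − rB₀/P)/ln(1+r) = −ln(0.86286)/ln(1.0175) ≈ 8.502, so the balance reaches zero during payment 9.

9 payments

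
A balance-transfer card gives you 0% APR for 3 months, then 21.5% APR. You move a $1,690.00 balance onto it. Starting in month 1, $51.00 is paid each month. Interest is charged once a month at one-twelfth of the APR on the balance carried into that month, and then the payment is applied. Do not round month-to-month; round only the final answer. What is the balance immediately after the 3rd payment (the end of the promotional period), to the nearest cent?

Promo months 1–3 at r₀ = 0%/12 = 0; months 4+ at r₁ = 21.5%/12 = 0.0179167.
After month 3 (no interest yet): B = $1,690.00 − 3·$51.00 = $1,537.00.

$1,537.00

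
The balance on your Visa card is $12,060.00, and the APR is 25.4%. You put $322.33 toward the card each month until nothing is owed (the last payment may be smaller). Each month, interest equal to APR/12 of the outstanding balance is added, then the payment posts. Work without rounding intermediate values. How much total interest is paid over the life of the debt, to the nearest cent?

Monthly rate r = 25.4%/12 = 2.11667% = 0.0211667.
Payoff takes n = ⌈−ln(1 − rB₀/P)/ln(1+r)⌉ = ⌈74.955⌉ = 75 payments; the last is $307.94.
Total paid = 74·$322.33 + $307.94 = $24,160.36.
Total interest = total paid − principal = $24,160.36 − $12,060.00 = $12,100.36.

$12,100.36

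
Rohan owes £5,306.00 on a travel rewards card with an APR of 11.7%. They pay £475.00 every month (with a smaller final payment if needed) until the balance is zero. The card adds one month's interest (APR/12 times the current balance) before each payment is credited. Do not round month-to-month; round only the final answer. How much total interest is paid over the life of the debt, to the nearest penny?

£339.38

Monthly rate r = 11.7%/12 = 0.975% = 0.00975.
Payoff takes n = ⌈−ln(1 − rB₀/P)/ln(1+r)⌉ = ⌈11.885⌉ = 12 payments; the last is £420.38.
Total paid = 11·£475.00 + £420.38 = £5,645.38.
Total interest = total paid − principal = £5,645.38 − £5,306.00 = £339.38.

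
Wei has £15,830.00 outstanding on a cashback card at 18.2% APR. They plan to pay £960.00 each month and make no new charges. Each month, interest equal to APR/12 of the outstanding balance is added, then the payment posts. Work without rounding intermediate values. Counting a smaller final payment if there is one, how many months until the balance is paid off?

20 payments

Monthly rate r = 18.2%/12 = 1.51667% = 0.0151667.
Recurrence: B ← B·(1+r) − £960.00.
Month 1: interest £240.09; balance after payment £15,110.09.
Month 2: interest £229.17; balance after payment £14,379.26.
Closed form: n = −ln(1 − rB₀/P)/ln(1+r) = −ln(0.74991)/ln(1.01517) ≈ 19.120, so the balance reaches zero during payment 20.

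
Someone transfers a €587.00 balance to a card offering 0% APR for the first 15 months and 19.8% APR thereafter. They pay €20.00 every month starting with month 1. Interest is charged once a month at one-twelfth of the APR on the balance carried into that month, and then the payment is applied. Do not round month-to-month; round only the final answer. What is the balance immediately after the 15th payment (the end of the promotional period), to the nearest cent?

Promo months 1–15 at r₀ = 0%/12 = 0; months 16+ at r₁ = 19.8%/12 = 0.0165.
After month 15 (no interest yet): B = €587.00 − 15·€20.00 = €287.00.

€287.00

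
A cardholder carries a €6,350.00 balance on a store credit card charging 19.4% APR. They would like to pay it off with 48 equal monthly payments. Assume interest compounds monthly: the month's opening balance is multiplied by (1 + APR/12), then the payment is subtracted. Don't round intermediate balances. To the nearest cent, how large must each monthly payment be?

Monthly rate r = 19.4%/12 = 1.61667% = 0.0161667.
Level-payment amortization: P = B₀·r / (1 − (1+r)^(−n)) = 6350.00·0.0161667 / (1 − 1.01617^(−48)).
Denominator 1 − (1+r)^(−48) = 0.536891601.
P = 102.658 / 0.536891601 ≈ 191.21.

€191.21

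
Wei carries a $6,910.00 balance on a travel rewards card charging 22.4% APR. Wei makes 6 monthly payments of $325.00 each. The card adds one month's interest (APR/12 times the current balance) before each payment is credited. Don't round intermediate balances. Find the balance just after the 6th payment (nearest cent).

$5,677.65

Monthly rate r = 22.4%/12 = 1.86667% = 0.0186667.
Each month: B ← B·(1+r) − $325.00.
Month 1: interest $128.99; balance after payment $6,713.99.
Month 2: interest $125.33; balance after payment $6,514.31.
Month 3: interest $121.60; balance after payment $6,310.91.
Month 4: interest $117.80; balance after payment $6,103.72.
Month 5: interest $113.94; balance after payment $5,892.65.
Month 6: interest $110.00; balance after payment $5,677.65.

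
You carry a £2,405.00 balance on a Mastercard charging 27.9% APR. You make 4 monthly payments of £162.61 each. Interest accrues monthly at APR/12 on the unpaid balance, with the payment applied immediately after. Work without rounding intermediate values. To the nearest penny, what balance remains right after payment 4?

Monthly rate r = 27.9%/12 = 2.325% = 0.02325.
Each month: B ← B·(1+r) − £162.61.
Month 1: interest £55.92; balance after payment £2,298.31.
Month 2: interest £53.44; balance after payment £2,189.13.
Month 3: interest £50.90; balance after payment £2,077.42.
Month 4: interest £48.30; balance after payment £1,963.11.

£1,963.11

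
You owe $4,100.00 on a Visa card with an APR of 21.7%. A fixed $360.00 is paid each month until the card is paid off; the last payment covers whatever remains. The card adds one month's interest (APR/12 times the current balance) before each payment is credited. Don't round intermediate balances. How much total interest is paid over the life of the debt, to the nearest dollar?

$533

Monthly rate r = 21.7%/12 = 1.80833% = 0.0180833.
Payoff takes n = ⌈−ln(1 − rB₀/P)/ln(1+r)⌉ = ⌈12.867⌉ = 13 payments; the last is $312.65.
Total paid = 12·$360.00 + $312.65 = $4,632.65.
Total interest = total paid − principal = $4,632.65 − $4,100.00 = $532.65.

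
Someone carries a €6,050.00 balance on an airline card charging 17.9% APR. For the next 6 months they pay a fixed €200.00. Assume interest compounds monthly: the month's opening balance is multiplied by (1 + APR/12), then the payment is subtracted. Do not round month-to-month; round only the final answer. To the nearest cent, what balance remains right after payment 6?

€5,366.42

Monthly rate r = 17.9%/12 = 1.49167% = 0.0149167.
Each month: B ← B·(1+r) − €200.00.
Month 1: interest €90.25; balance after payment €5,940.25.
Month 2: interest €88.61; balance after payment €5,828.85.
Month 3: interest €86.95; balance after payment €5,715.80.
Month 4: interest €85.26; balance after payment €5,601.06.
Month 5: interest €83.55; balance after payment €5,484.61.
Month 6: interest €81.81; balance after payment €5,366.42.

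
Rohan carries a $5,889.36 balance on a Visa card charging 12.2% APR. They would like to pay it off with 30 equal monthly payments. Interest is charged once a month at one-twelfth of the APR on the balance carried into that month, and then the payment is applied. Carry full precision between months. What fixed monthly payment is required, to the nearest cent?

$228.76

Monthly rate r = 12.2%/12 = 1.01667% = 0.0101667.
Level-payment amortization: P = B₀·r / (1 − (1+r)^(−n)) = 5889.36·0.0101667 / (1 − 1.01017^(−30)).
Denominator 1 − (1+r)^(−30) = 0.26174059.
P = 59.8752 / 0.26174059 ≈ 228.76.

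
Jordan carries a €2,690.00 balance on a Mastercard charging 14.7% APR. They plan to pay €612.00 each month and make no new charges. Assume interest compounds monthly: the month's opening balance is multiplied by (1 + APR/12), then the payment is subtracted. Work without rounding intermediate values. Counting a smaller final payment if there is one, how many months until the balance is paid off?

Monthly rate r = 14.7%/12 = 1.225% = 0.01225.
Recurrence: B ← B·(1+r) − €612.00.
Month 1: interest €32.95; balance after payment €2,110.95.
Month 2: interest €25.86; balance after payment €1,524.81.
Month 3: interest €18.68; balance after payment €931.49.
Month 4: interest €11.41; balance after payment €330.90.
Month 5: interest €4.05; balance after payment €0.00.

5 payments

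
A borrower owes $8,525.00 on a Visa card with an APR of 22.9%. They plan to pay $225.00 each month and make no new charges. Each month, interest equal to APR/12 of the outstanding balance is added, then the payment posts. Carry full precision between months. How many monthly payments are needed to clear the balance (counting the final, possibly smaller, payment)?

Monthly rate r = 22.9%/12 = 1.90833% = 0.0190833.
Recurrence: B ← B·(1+r) − $225.00.
Month 1: interest $162.69; balance after payment $8,462.69.
Month 2: interest $161.50; balance after payment $8,399.18.
Closed form: n = −ln(1 − rB₀/P)/ln(1+r) = −ln(0.27695)/ln(1.01908) ≈ 67.919, so the balance reaches zero during payment 68.

68 months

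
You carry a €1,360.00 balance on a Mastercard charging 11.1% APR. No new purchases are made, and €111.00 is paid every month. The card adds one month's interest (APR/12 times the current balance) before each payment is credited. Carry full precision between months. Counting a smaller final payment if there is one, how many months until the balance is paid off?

Monthly rate r = 11.1%/12 = 0.925% = 0.00925.
Recurrence: B ← B·(1+r) − €111.00.
Month 1: interest €12.58; balance after payment €1,261.58.
Month 2: interest €11.67; balance after payment €1,162.25.
Closed form: n = −ln(1 − rB₀/P)/ln(1+r) = −ln(0.88667)/ln(1.00925) ≈ 13.064, so the balance reaches zero during payment 14.

14 months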